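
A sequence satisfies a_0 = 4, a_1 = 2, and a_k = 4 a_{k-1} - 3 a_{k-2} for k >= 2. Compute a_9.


The characteristic equation is t^2 - 4 t + 3 = 0, with roots r_1 = 3 and r_2 = 1 (so c_1 = r_1 + r_2, c_2 = -r_1 r_2 as required).
One can use the closed form a_n = A r_1^n + B r_2^n, but direct iteration is more reliable:
a_0 = 4, a_1 = 2, a_2 = -4, a_3 = -22, a_4 = -76, a_5 = -238, a_6 = -724, a_7 = -2182, a_8 = -6556, a_9 = -19678.
So a_9 = -19678.

-19678


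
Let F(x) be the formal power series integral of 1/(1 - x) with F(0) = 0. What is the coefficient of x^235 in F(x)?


1/(1 - x) = sum_{k>=0} x^k. Integrating termwise and using F(0) = 0 gives
F(x) = sum_{k>=0} x^(k+1) / (k+1) = sum_{m>=1} x^m / m = -ln(1 - x).
So the coefficient of x^235 is 1/235 = 1/235.

1/235


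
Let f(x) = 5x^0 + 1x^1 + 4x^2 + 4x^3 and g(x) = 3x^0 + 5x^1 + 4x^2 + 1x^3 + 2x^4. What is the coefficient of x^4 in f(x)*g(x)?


Cauchy product at x^4:
5*2 + 1*1 + 4*4 + 4*5
= 47

47


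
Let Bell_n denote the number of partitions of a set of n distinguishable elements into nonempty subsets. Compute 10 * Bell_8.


Bell_8 can be computed from the Bell triangle or from Dobinski's identity Bell_n = (1/e) * sum_{k>=0} k^n / k!.
Computing Bell_8 = 4140.
Then 10 * 4140 = 41400.

41400


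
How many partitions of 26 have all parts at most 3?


Using the generating function (1-x)^(-1)(1-x^2)^(-1)(1-x^3)^(-1),
the coefficient of x^26 counts these restricted partitions.
Result = 70

70


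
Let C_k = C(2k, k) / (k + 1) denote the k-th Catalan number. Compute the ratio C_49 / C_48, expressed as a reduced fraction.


Using C_k = (2k)! / (k! (k+1)!), the ratio C_{k+1}/C_k simplifies to
C_{k+1}/C_k = [(2k+2)! / ((k+1)! (k+2)!)] * [k! (k+1)! / (2k)!]
 = (2k+2)(2k+1) / ((k+1)(k+2)) = 2(2k+1) / (k+2).
For k = 48: 2(2*48 + 1) / (48 + 2) = 194/50 = 97/25.

97/25


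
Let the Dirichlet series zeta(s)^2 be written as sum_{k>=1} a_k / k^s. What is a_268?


The Dirichlet convolution of the constant function 1 with itself gives (1 * 1)(k) = sum_{d | k} 1 = d(k), the number of positive divisors of k.
Since zeta(s) = sum_{k>=1} 1/k^s, we have zeta(s)^2 = sum_{k>=1} d(k)/k^s, so a_k = d(k).
For k = 268: the divisors are 1, 2, 4, 67, 134, 268.
Count = 6.

6


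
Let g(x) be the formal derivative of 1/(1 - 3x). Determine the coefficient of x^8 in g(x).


Differentiate termwise: d/dx sum_{k>=0} 3^k x^k = sum_{k>=1} k 3^k x^(k-1) = sum_{j>=0} (j+1) 3^(j+1) x^j.
Equivalently, d/dx [1/(1 - 3x)] = 3/(1 - 3x)^2.
For j = 8: 9 * 3^9 = 9 * 19683 = 177147.

177147


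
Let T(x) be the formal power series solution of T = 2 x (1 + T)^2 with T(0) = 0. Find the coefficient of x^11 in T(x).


Apply the Lagrange inversion formula: if T = 2 x * phi(T) with phi(t) = (1 + t)^2, then [x^n] T = 2^n * (1/n) [t^(n-1)] phi(t)^n = 2^n * (1/n) [t^(n-1)] (1 + t)^(2n) = 2^n * (1/n) C(2n, n-1).
Using the identity C(2n, n-1) = C(2n, n) * n / (n+1), the unscaled factor equals C(2n, n) / (n+1) = C_n, the n-th Catalan number.
For n = 11: C_11 = C(22, 11) / 12 = 705432/12 = 58786.
With the 2^11 = 2048 factor, the coefficient is 2048 * 58786 = 120393728.

120393728


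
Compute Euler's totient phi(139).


phi(n) counts integers in [1, n] coprime to n. Using the multiplicative formula phi(n) = n * prod_{p | n} (1 - 1/p):
139 = 139, so
phi(139) = 139 * (1 - 1/139) = 138.

138


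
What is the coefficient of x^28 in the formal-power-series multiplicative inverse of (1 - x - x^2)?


Let the inverse be f(x) = sum_{k>=0} a_k x^k. From f(x) * (1 - x - x^2) = 1 and matching coefficients:
 x^0: a_0 = 1.
 x^1: a_1 - a_0 = 0, so a_1 = 1.
 x^k (k >= 2): a_k - a_{k-1} - a_{k-2} = 0, i.e. a_k = a_{k-1} + a_{k-2}.
This is the Fibonacci-type recurrence shifted so that a_0 = a_1 = 1.
Iterating: a_0=1, a_1=1, a_2=2, a_3=3, a_4=5, a_5=8, a_6=13, a_7=21, a_8=34, a_9=55, ...
a_28 = 514229.

514229


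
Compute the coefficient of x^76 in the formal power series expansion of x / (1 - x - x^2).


Let f(x) = sum_{k>=0} a_k x^k. Multiplying f(x) * (1 - x - x^2) = x and matching coefficients gives a_0 = 0, a_1 = 1, and a_k = a_{k-1} + a_{k-2} for k >= 2. These are the Fibonacci numbers F_k.
Iterating from F_0 = 0, F_1 = 1:
F_0=0, F_1=1, F_2=1, F_3=2, F_4=3, F_5=5, F_6=8, F_7=13, F_8=21, F_9=34, ...
F_76 = 3416454622906707.

3416454622906707


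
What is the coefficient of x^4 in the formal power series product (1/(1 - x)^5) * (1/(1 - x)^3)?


Combine the factors: (1/(1 - x)^5) * (1/(1 - x)^3) = 1/(1 - x)^8.
Then use 1/(1 - x)^r = sum_{k>=0} C(k + r - 1, r - 1) x^k with r = 8 and k = 4:
C(11, 7) = 330.

330


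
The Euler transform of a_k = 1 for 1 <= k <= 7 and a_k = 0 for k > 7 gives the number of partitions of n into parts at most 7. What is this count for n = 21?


Partitions of 21 into parts at most 7:
Using generating function (1-x)^(-1)(1-x^2)^(-1)...(1-x^7)^(-1),
the coefficient of x^21 = 436

436


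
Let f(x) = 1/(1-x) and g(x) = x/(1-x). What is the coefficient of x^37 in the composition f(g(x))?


First simplify the composition: f(g(x)) = 1/(1 - x/(1-x)) = (1-x)/((1-x) - x) = (1-x)/(1-2x).
Now extract the coefficient. Write (1-x)/(1-2x) = 1/(1-2x) - x/(1-2x).
The coefficient of x^n in 1/(1-2x) is 2^n, and in x/(1-2x) is 2^(n-1) (for n >= 1).
So the coefficient of x^37 is 2^37 - 2^36 = 137438953472 - 68719476736 = 68719476736.

68719476736


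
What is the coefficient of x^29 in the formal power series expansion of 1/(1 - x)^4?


The negative binomial / multiset identity is
1/(1 - x)^r = sum_{k>=0} C(k + r - 1, r - 1) x^k.
Here r = 4 and k = 29, so the coefficient is
C(29 + 3, 3) = C(32, 3)
= 4960

4960


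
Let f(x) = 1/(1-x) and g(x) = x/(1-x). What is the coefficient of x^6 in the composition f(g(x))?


First simplify the composition: f(g(x)) = 1/(1 - x/(1-x)) = (1-x)/((1-x) - x) = (1-x)/(1-2x).
Now extract the coefficient. Write (1-x)/(1-2x) = 1/(1-2x) - x/(1-2x).
The coefficient of x^n in 1/(1-2x) is 2^n, and in x/(1-2x) is 2^(n-1) (for n >= 1).
So the coefficient of x^6 is 2^6 - 2^5 = 64 - 32 = 32.

32


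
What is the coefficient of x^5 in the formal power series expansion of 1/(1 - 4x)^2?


The general identity 1/(1 - c x)^r = sum_{k>=0} c^k C(k + r - 1, r - 1) x^k follows by substituting y = c x into 1/(1 - y)^r = sum_{k>=0} C(k + r - 1, r - 1) y^k.
For c = 4, r = 2, k = 5:
4^5 * C(6, 1) = 1024 * 6 = 6144.

6144


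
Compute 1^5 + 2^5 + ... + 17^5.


This power sum has a closed form given by Faulhaber's formula
sum_{k=1}^{m} k^p = (1 / (p + 1)) * sum_{j=0}^{p} C(p + 1, j) B_j m^(p + 1 - j),
but for small m direct computation is fastest:
1 + 32 + 243 + 1024 + 3125 + 7776 + 16807 + 32768 + 59049 + 100000 + 161051 + 248832 + 371293 + 537824 + 759375 + 1048576 + 1419857 = 4767633.

4767633


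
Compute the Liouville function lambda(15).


The Liouville function is lambda(k) = (-1)^Omega(k), where Omega(k) counts the prime factors of k with multiplicity.
Factoring: 15 = 3 * 5, so Omega(15) = 2.
lambda(15) = (-1)^2 = 1.

1


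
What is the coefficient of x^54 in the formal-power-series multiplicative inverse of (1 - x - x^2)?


Let the inverse be f(x) = sum_{k>=0} a_k x^k. From f(x) * (1 - x - x^2) = 1 and matching coefficients:
 x^0: a_0 = 1.
 x^1: a_1 - a_0 = 0, so a_1 = 1.
 x^k (k >= 2): a_k - a_{k-1} - a_{k-2} = 0, i.e. a_k = a_{k-1} + a_{k-2}.
This is the Fibonacci-type recurrence shifted so that a_0 = a_1 = 1.
Iterating: a_0=1, a_1=1, a_2=2, a_3=3, a_4=5, a_5=8, a_6=13, a_7=21, a_8=34, a_9=55, ...
a_54 = 139583862445.

139583862445


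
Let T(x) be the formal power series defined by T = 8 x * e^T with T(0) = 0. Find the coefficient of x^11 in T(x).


Apply the Lagrange inversion formula: if T = 8 x * phi(T) with phi(t) = e^t, then
[x^n] T = 8^n * (1/n) [t^(n-1)] phi(t)^n = 8^n * (1/n) [t^(n-1)] e^(n t) = 8^n * (1/n) * n^(n-1) / (n-1)! = 8^n * n^(n-1) / n!.
When c = 1 this is the Cayley count of rooted labeled trees on n vertices, divided by n!.
For n = 11: 8^11 * 11^10 / 11! = 8589934592 * 25937424601/39916800 = 79119595457216512/14175.

79119595457216512/14175


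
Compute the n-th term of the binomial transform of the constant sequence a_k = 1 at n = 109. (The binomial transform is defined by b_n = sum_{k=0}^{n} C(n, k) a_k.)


With a_k = 1 for all k, b_n = sum_{k=0}^{n} C(n, k) = 2^n by the binomial theorem.
For n = 109: 2^109 = 649037107316853453566312041152512.

649037107316853453566312041152512


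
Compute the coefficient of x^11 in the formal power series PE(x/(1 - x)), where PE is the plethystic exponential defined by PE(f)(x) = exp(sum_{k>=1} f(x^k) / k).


For f(x) = x/(1 - x) we have
sum_{k>=1} f(x^k) / k = sum_{k>=1} (1/k) * x^k / (1 - x^k) = sum_{k, m >= 1} x^(k m) / k,
which after exponentiating simplifies to
PE(x/(1 - x)) = prod_{k>=1} 1 / (1 - x^k).
This is the generating function for the partition function p(n), so the coefficient of x^11 is p(11).
Computing p(11) by dynamic programming over parts 1, 2, ..., 11: p(11) = 56.

56


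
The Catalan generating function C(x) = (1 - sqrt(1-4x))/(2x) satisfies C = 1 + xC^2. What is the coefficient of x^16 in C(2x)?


Substituting x -> 2x scales the n-th coefficient by 2^n, so [x^16] C(2x) = 2^16 * C_16.
C_16 = C(2*16, 16)/(17) = 601080390/17 = 35357670.
So 2^16 * 35357670 = 65536 * 35357670 = 2317200261120.

2317200261120


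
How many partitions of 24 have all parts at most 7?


Using the generating function (1-x)^(-1)(1-x^2)^(-1)...(1-x^7)^(-1),
the coefficient of x^24 counts these restricted partitions.
Result = 733

733


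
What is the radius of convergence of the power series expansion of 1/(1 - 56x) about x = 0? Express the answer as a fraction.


Expanding 1/(1 - 56x) = sum_{k>=0} 56^k x^k, the series converges when |56x| < 1, i.e., |x| < 1/56.
So the radius of convergence is 1/56 = 1/56.

1/56


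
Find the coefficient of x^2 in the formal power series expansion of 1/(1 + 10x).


Write 1/(1 + c x) = 1/(1 - (-c) x) and apply the geometric-series identity
1/(1 - y) = sum_{k>=0} y^k to get 1/(1 + c x) = sum_{k>=0} (-c)^k x^k.
So the coefficient of x^k is (-c)^k = (-1)^k * c^k.
Here c = 10 and k = 2:
(-10)^2 = 1 * 100 = 100

100


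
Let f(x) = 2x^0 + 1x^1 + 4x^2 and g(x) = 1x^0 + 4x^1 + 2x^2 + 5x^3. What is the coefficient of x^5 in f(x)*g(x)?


Cauchy product at x^5:
4*5
= 20

20


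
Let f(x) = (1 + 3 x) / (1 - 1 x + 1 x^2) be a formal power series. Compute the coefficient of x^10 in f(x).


Write f(x) = sum_{k>=0} a_k x^k. Multiplying both sides by 1 - 1 x + 1 x^2 gives
(1 - 1 x + 1 x^2) sum_{k>=0} a_k x^k = 1 + 3 x.
Matching coefficients:
 x^0: a_0 = 1
 x^1: a_1 - 1 a_0 = 3  =>  a_1 = 1*1 + 3 = 4
 x^k (k >= 2): a_k = 1 a_{k-1} - 1 a_{k-2}.
Iterating: a_2 = 3, a_3 = -1, a_4 = -4, a_5 = -3, a_6 = 1, a_7 = 4, a_8 = 3, a_9 = -1, a_10 = -4.
So the coefficient of x^10 is -4.

-4


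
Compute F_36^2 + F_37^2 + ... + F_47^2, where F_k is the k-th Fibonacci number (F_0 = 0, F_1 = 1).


There is a standard identity sum_{k=0}^{N} F_k^2 = F_N * F_{N+1} (proved inductively from the telescoping relation F_k^2 = F_k F_{k+1} - F_{k-1} F_k). Then
sum_{k=36}^{47} F_k^2 = F_47 F_48 - F_35 F_36.
Computing: F_47 = 2971215073, F_48 = 4807526976, F_35 = 9227465, F_36 = 14930352.
Sum = 2971215073 * 4807526976 - 9227465 * 14930352 = 14284058845644791568.

14284058845644791568


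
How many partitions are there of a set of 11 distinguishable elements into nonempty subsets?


Bell_11 can be computed from the Bell triangle or from Dobinski's identity Bell_n = (1/e) * sum_{k>=0} k^n / k!.
Computing Bell_11 = 678570.

678570


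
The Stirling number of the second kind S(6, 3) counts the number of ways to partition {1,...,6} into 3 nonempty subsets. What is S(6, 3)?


Using the explicit formula S(n,k) = (1/k!) sum_{j=0}^{k} (-1)^(k-j) C(k,j) j^n:
S(6, 3) = 90
Equivalently, S(n,k) is n! times the coefficient of x^n in the EGF (e^x - 1)^k / k!.

90


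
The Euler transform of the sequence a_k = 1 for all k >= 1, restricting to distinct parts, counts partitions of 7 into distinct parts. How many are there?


Partitions of 7 into distinct parts can be computed via generating function.
Product (1+x)(1+x^2)(1+x^3)...
The coefficient of x^7 = 5

5


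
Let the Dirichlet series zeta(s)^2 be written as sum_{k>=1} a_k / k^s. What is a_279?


The Dirichlet convolution of the constant function 1 with itself gives (1 * 1)(k) = sum_{d | k} 1 = d(k), the number of positive divisors of k.
Since zeta(s) = sum_{k>=1} 1/k^s, we have zeta(s)^2 = sum_{k>=1} d(k)/k^s, so a_k = d(k).
For k = 279: the divisors are 1, 3, 9, 31, 93, 279.
Count = 6.

6


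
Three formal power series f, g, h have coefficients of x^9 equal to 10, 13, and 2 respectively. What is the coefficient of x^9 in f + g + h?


Series addition is componentwise:
10 + 13 + 2
= 25

25


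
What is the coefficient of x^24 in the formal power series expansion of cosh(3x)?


The Maclaurin series is cosh(t) = sum_{m>=0} t^(2m) / (2m)!, so substituting t = 3x, only even powers of x are nonzero, with coefficient of x^(2m) equal to 3^(2m) / (2m)!.
For x^24 the coefficient is 3^24/24! = 282429536481/620448401733239439360000 = 4782969/10507348163952640000.

4782969/10507348163952640000


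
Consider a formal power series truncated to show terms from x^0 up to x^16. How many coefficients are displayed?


From x^0 to x^16 inclusive, the count is 16 - 0 + 1 = 17.

17


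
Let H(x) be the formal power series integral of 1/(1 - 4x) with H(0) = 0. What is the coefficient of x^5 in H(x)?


1/(1 - 4x) = sum_{k>=0} 4^k x^k. Integrating termwise with H(0) = 0:
H(x) = sum_{k>=0} 4^k x^(k+1) / (k+1) = sum_{m>=1} 4^(m-1) x^m / m.
For m = 5: 4^4/5 = 256/5 = 256/5.

256/5


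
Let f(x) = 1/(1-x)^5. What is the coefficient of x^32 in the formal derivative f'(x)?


Differentiate: d/dx [ 1/(1-x)^r ] = r / (1-x)^(r+1).
Here r = 5, so f'(x) = 5 / (1-x)^6.
The expansion of 1/(1-x)^(r+1) has coefficient of x^n equal to C(n+r, r).
So the coefficient of x^32 in f'(x) is
5 * C(37, 5) = 5 * 435897 = 2179485

2179485


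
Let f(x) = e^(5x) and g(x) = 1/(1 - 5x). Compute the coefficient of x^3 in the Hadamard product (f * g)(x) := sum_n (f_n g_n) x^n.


Expanding: f_k = 5^k/k! (from e^(5x)) and g_k = 5^k (from 1/(1 - 5x)). So the Hadamard coefficient (f * g)_k = 5^k 5^k / k! = (25)^k / k!.
For k = 3: 25^3/3! = 15625/6 = 15625/6.

15625/6


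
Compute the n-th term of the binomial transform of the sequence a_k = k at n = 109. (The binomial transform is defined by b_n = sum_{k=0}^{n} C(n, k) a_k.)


With a_k = k, b_n = sum_{k=0}^{n} C(n, k) k. Using k * C(n, k) = n * C(n-1, k-1) gives b_n = n * sum_{k>=1} C(n-1, k-1) = n * 2^(n-1).
For n = 109: 109 * 2^108 = 109 * 324518553658426726783156020576256 = 35372522348768513219364006242811904.

35372522348768513219364006242811904


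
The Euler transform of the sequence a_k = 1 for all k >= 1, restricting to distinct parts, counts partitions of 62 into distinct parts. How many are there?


Partitions of 62 into distinct parts can be computed via generating function.
Product (1+x)(1+x^2)(1+x^3)...
The coefficient of x^62 = 13394

13394


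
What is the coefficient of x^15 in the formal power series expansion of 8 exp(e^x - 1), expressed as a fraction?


exp(e^x - 1) is the exponential generating function for the Bell numbers Bell_k: exp(e^x - 1) = sum_{k>=0} Bell_k x^k / k!.
So the coefficient of x^15 in 8 exp(e^x - 1) is 8 Bell_15 / 15!.
Computing: Bell_15 = 1382958545 and 15! = 1307674368000, giving
8 * 1382958545/1307674368000 = 276591709/32691859200.

276591709/32691859200


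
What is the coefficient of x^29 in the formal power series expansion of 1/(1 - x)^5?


The negative binomial / multiset identity is
1/(1 - x)^r = sum_{k>=0} C(k + r - 1, r - 1) x^k.
Here r = 5 and k = 29, so the coefficient is
C(29 + 4, 4) = C(33, 4)
= 40920

40920


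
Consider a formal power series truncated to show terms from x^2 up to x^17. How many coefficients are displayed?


From x^2 to x^17 inclusive, the count is 17 - 2 + 1 = 16.

16


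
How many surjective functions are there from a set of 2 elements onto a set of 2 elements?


By inclusion-exclusion on which target elements are missed, the number of surjections from an n-set onto a k-set is
surj(n, k) = sum_{j=0}^{k} (-1)^j C(k, j) (k - j)^n.
Equivalently surj(n, k) = k! * S(n, k), where S(n, k) is the Stirling number of the second kind.
For n = 2, k = 2:
S(2, 2) = 1, so
surj = 2! * 1 = 2 * 1 = 2.

2


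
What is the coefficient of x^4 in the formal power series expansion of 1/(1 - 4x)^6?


The general identity 1/(1 - c x)^r = sum_{k>=0} c^k C(k + r - 1, r - 1) x^k follows by substituting y = c x into 1/(1 - y)^r = sum_{k>=0} C(k + r - 1, r - 1) y^k.
For c = 4, r = 6, k = 4:
4^4 * C(9, 5) = 256 * 126 = 32256.

32256


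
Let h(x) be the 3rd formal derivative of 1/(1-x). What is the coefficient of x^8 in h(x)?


Differentiating 3 times: d^3/dx^3 [1/(1-x)] = 3!/(1-x)^4.
The expansion 1/(1-x)^4 = sum_{k>=0} C(k+3, 3) x^k, so the coefficient of x^n in 3!/(1-x)^4 is 3! * C(n+3, 3).
For n = 8: 6 * C(11, 3) = 6 * 165 = 990

990


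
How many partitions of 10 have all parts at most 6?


Using the generating function (1-x)^(-1)(1-x^2)^(-1)...(1-x^6)^(-1),
the coefficient of x^10 counts these restricted partitions.
Result = 35

35


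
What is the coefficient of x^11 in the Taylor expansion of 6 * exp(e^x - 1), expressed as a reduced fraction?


exp(e^x - 1) = sum_{k>=0} Bell_k x^k / k!, where Bell_k is the k-th Bell number.
So the coefficient of x^11 is 6 * Bell_11 / 11!.
Computing: Bell_11 = 678570 and 11! = 39916800, giving
6 * 678570/39916800 = 22619/221760.

22619/221760


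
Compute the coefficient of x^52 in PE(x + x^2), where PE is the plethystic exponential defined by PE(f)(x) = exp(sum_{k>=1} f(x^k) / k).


With f(x) = x + x^2, the exponent is sum_{k>=1} (x^k + x^(2k)) / k = -ln(1 - x) - ln(1 - x^2). Exponentiating:
PE(x + x^2) = 1 / ((1 - x)(1 - x^2)).
This is the generating function for partitions of n into parts of size 1 or 2. The number of 2's can be any j in 0..26, and the rest are 1's, so
[x^52] = floor(52/2) + 1 = 27.

27


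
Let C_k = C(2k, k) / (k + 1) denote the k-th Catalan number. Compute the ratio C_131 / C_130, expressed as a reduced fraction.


Using C_k = (2k)! / (k! (k+1)!), the ratio C_{k+1}/C_k simplifies to
C_{k+1}/C_k = [(2k+2)! / ((k+1)! (k+2)!)] * [k! (k+1)! / (2k)!]
 = (2k+2)(2k+1) / ((k+1)(k+2)) = 2(2k+1) / (k+2).
For k = 130: 2(2*130 + 1) / (130 + 2) = 522/132 = 87/22.

87/22


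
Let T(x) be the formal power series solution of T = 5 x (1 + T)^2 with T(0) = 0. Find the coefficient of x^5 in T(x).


Apply the Lagrange inversion formula: if T = 5 x * phi(T) with phi(t) = (1 + t)^2, then [x^n] T = 5^n * (1/n) [t^(n-1)] phi(t)^n = 5^n * (1/n) [t^(n-1)] (1 + t)^(2n) = 5^n * (1/n) C(2n, n-1).
Using the identity C(2n, n-1) = C(2n, n) * n / (n+1), the unscaled factor equals C(2n, n) / (n+1) = C_n, the n-th Catalan number.
For n = 5: C_5 = C(10, 5) / 6 = 252/6 = 42.
With the 5^5 = 3125 factor, the coefficient is 3125 * 42 = 131250.

131250


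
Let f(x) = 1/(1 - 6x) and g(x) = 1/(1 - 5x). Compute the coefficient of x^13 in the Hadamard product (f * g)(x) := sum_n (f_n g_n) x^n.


f has coefficients f_k = 6^k and g has coefficients g_k = 5^k, so the Hadamard product has coefficient (f*g)_k = 6^k * 5^k = 30^k.
For k = 13: 30^13 = 15943230000000000000.

15943230000000000000


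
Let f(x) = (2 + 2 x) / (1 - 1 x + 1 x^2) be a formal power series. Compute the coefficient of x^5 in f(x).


Write f(x) = sum_{k>=0} a_k x^k. Multiplying both sides by 1 - 1 x + 1 x^2 gives
(1 - 1 x + 1 x^2) sum_{k>=0} a_k x^k = 2 + 2 x.
Matching coefficients:
 x^0: a_0 = 2
 x^1: a_1 - 1 a_0 = 2  =>  a_1 = 1*2 + 2 = 4
 x^k (k >= 2): a_k = 1 a_{k-1} - 1 a_{k-2}.
Iterating: a_2 = 2, a_3 = -2, a_4 = -4, a_5 = -2.
So the coefficient of x^5 is -2.

-2


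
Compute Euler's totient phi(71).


phi(n) counts integers in [1, n] coprime to n. Using the multiplicative formula phi(n) = n * prod_{p | n} (1 - 1/p):
71 = 71, so
phi(71) = 71 * (1 - 1/71) = 70.

70


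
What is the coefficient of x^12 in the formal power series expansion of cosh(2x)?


The Maclaurin series is cosh(t) = sum_{m>=0} t^(2m) / (2m)!, so substituting t = 2x, only even powers of x are nonzero, with coefficient of x^(2m) equal to 2^(2m) / (2m)!.
For x^12 the coefficient is 2^12/12! = 4096/479001600 = 4/467775.

4/467775


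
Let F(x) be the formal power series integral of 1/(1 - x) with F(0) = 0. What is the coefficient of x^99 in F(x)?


1/(1 - x) = sum_{k>=0} x^k. Integrating termwise and using F(0) = 0 gives
F(x) = sum_{k>=0} x^(k+1) / (k+1) = sum_{m>=1} x^m / m = -ln(1 - x).
So the coefficient of x^99 is 1/99 = 1/99.

1/99


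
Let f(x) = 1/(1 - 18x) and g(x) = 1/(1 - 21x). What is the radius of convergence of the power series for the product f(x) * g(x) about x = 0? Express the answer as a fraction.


The radius of 1/(1 - 18x) is 1/18 (nearest singularity at x = 1/18), and the radius of 1/(1 - 21x) is 1/21.
The product f(x)*g(x) = 1/((1 - 18x)(1 - 21x)) has singularities at both 1/18 and 1/21, so its radius of convergence is the distance to the nearest one:
min(1/18, 1/21) = 1/21.

1/21


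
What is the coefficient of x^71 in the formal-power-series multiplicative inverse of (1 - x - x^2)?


Let the inverse be f(x) = sum_{k>=0} a_k x^k. From f(x) * (1 - x - x^2) = 1 and matching coefficients:
 x^0: a_0 = 1.
 x^1: a_1 - a_0 = 0, so a_1 = 1.
 x^k (k >= 2): a_k - a_{k-1} - a_{k-2} = 0, i.e. a_k = a_{k-1} + a_{k-2}.
This is the Fibonacci-type recurrence shifted so that a_0 = a_1 = 1.
Iterating: a_0=1, a_1=1, a_2=2, a_3=3, a_4=5, a_5=8, a_6=13, a_7=21, a_8=34, a_9=55, ...
a_71 = 498454011879264.

498454011879264


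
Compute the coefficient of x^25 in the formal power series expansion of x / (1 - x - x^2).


Let f(x) = sum_{k>=0} a_k x^k. Multiplying f(x) * (1 - x - x^2) = x and matching coefficients gives a_0 = 0, a_1 = 1, and a_k = a_{k-1} + a_{k-2} for k >= 2. These are the Fibonacci numbers F_k.
Iterating from F_0 = 0, F_1 = 1:
F_0=0, F_1=1, F_2=1, F_3=2, F_4=3, F_5=5, F_6=8, F_7=13, F_8=21, F_9=34, ...
F_25 = 75025.

75025


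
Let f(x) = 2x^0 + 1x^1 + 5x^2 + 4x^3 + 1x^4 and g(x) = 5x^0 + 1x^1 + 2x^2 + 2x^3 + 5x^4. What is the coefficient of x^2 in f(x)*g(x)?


Cauchy product at x^2:
2*2 + 1*1 + 5*5
= 30

30


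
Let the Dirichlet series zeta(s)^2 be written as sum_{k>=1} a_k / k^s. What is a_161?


The Dirichlet convolution of the constant function 1 with itself gives (1 * 1)(k) = sum_{d | k} 1 = d(k), the number of positive divisors of k.
Since zeta(s) = sum_{k>=1} 1/k^s, we have zeta(s)^2 = sum_{k>=1} d(k)/k^s, so a_k = d(k).
For k = 161: the divisors are 1, 7, 23, 161.
Count = 4.

4


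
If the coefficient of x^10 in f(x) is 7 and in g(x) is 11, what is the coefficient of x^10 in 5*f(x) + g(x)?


Scalar multiplication scales coefficients: 5 * 7 = 35.
Then add the g coefficient: 35 + 11
= 46

46


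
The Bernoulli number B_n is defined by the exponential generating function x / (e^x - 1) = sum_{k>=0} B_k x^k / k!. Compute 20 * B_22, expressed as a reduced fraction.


Bernoulli numbers can also be computed recursively via B_0 = 1 and sum_{j=0}^{m} C(m+1, j) B_j = 0 for m >= 1. Odd-index Bernoulli numbers vanish for k >= 3.
Computing B_22 = 854513/138, so 20 * B_22 = 20 * 854513/138 = 8545130/69.

8545130/69


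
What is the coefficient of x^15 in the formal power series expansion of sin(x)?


The Maclaurin series is sin(t) = sum_{k>=0} (-1)^k t^(2k+1) / (2k+1)!, so substituting t = x, only odd powers of x are nonzero, with coefficient of x^(2k+1) equal to (-1)^k / (2k+1)!.
Write 15 = 2*7 + 1, giving the coefficient (-1)^7 / 15! = -1/1307674368000 = -1/1307674368000.

-1/1307674368000


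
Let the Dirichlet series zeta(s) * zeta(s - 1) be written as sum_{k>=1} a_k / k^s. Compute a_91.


Convolution gives a_k = sum_{d | k} d * 1 = sum_{d | k} d = sigma(k), the sum of positive divisors of k.
For k = 91, the divisors are 1, 7, 13, 91, so
sigma(91) = 1 + 7 + 13 + 91 = 112.

112


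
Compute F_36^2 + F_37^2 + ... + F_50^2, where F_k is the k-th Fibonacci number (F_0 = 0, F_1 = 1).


There is a standard identity sum_{k=0}^{N} F_k^2 = F_N * F_{N+1} (proved inductively from the telescoping relation F_k^2 = F_k F_{k+1} - F_{k-1} F_k). Then
sum_{k=36}^{50} F_k^2 = F_50 F_51 - F_35 F_36.
Computing: F_50 = 12586269025, F_51 = 20365011074, F_35 = 9227465, F_36 = 14930352.
Sum = 12586269025 * 20365011074 - 9227465 * 14930352 = 256319370305167665170.

256319370305167665170


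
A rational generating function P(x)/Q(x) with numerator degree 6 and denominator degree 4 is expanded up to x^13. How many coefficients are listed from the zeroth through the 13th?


Expanding up to x^13 gives the coefficients for x^0, x^1, ..., x^13.
That is 13 + 1 = 14 coefficients in total.

14


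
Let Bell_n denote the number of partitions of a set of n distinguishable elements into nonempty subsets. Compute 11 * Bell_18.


Bell_18 can be computed from the Bell triangle or from Dobinski's identity Bell_n = (1/e) * sum_{k>=0} k^n / k!.
Computing Bell_18 = 682076806159.
Then 11 * 682076806159 = 7502844867749.

7502844867749


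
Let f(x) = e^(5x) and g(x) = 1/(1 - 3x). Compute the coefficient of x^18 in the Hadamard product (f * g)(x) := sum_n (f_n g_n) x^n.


Expanding: f_k = 5^k/k! (from e^(5x)) and g_k = 3^k (from 1/(1 - 3x)). So the Hadamard coefficient (f * g)_k = 5^k 3^k / k! = (15)^k / k!.
For k = 18: 15^18/18! = 1477891880035400390625/6402373705728000 = 1802032470703125/7806582784.

1802032470703125/7806582784


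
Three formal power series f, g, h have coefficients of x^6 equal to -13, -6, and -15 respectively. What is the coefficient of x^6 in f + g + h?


Series addition is componentwise:
-13 + -6 + -15
= -34

-34


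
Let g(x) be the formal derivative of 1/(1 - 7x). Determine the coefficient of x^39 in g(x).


Differentiate termwise: d/dx sum_{k>=0} 7^k x^k = sum_{k>=1} k 7^k x^(k-1) = sum_{j>=0} (j+1) 7^(j+1) x^j.
Equivalently, d/dx [1/(1 - 7x)] = 7/(1 - 7x)^2.
For j = 39: 40 * 7^40 = 40 * 6366805760909027985741435139224001 = 254672230436361119429657405568960040.

254672230436361119429657405568960040


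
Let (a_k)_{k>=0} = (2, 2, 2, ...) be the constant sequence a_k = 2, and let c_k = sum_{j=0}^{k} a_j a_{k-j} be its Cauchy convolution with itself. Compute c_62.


Since a_j = 2 for all j >= 0, the convolution sum becomes
c_k = sum_{j=0}^{k} 2 * 2 = 4 * (k + 1).
Equivalently, the generating function of (a_k) is 2/(1 - x) and its square is 4/(1 - x)^2 = sum_{k>=0} 4(k + 1) x^k.
For k = 62: 4 * 63 = 252.

252


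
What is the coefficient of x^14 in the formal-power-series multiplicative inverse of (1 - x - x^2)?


Let the inverse be f(x) = sum_{k>=0} a_k x^k. From f(x) * (1 - x - x^2) = 1 and matching coefficients:
 x^0: a_0 = 1.
 x^1: a_1 - a_0 = 0, so a_1 = 1.
 x^k (k >= 2): a_k - a_{k-1} - a_{k-2} = 0, i.e. a_k = a_{k-1} + a_{k-2}.
This is the Fibonacci-type recurrence shifted so that a_0 = a_1 = 1.
Iterating: a_0=1, a_1=1, a_2=2, a_3=3, a_4=5, a_5=8, a_6=13, a_7=21, a_8=34, a_9=55, ...
a_14 = 610.

610


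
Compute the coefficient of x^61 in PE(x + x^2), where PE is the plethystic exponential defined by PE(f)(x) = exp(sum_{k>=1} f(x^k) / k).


With f(x) = x + x^2, the exponent is sum_{k>=1} (x^k + x^(2k)) / k = -ln(1 - x) - ln(1 - x^2). Exponentiating:
PE(x + x^2) = 1 / ((1 - x)(1 - x^2)).
This is the generating function for partitions of n into parts of size 1 or 2. The number of 2's can be any j in 0..30, and the rest are 1's, so
[x^61] = floor(61/2) + 1 = 31.

31


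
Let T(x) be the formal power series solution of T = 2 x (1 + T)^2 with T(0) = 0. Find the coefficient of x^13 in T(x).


Apply the Lagrange inversion formula: if T = 2 x * phi(T) with phi(t) = (1 + t)^2, then [x^n] T = 2^n * (1/n) [t^(n-1)] phi(t)^n = 2^n * (1/n) [t^(n-1)] (1 + t)^(2n) = 2^n * (1/n) C(2n, n-1).
Using the identity C(2n, n-1) = C(2n, n) * n / (n+1), the unscaled factor equals C(2n, n) / (n+1) = C_n, the n-th Catalan number.
For n = 13: C_13 = C(26, 13) / 14 = 10400600/14 = 742900.
With the 2^13 = 8192 factor, the coefficient is 8192 * 742900 = 6085836800.

6085836800


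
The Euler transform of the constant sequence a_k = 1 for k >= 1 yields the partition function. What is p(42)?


The Euler transform converts the sequence a_k = 1 into the number of integer partitions.
Using the recurrence or dynamic programming:
p(42) = 53174

53174


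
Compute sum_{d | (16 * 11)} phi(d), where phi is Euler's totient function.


First, 16 * 11 = 176. One classical identity is sum_{d | n} phi(d) = n (each k in [1, n] has a unique gcd with n, and among the k's with gcd(k, n) = n/d there are phi(d) of them). So the sum equals 176. We also verify directly:
Divisors of 176: 1, 2, 4, 8, 11, 16, 22, 44, 88, 176.
phi values: 1, 1, 2, 4, 10, 8, 10, 20, 40, 80.
Sum = 176.

176


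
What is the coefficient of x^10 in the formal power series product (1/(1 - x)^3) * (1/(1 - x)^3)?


Combine the factors: (1/(1 - x)^3) * (1/(1 - x)^3) = 1/(1 - x)^6.
Then use 1/(1 - x)^r = sum_{k>=0} C(k + r - 1, r - 1) x^k with r = 6 and k = 10:
C(15, 5) = 3003.

3003


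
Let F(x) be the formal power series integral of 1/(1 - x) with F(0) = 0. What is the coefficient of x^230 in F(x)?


1/(1 - x) = sum_{k>=0} x^k. Integrating termwise and using F(0) = 0 gives
F(x) = sum_{k>=0} x^(k+1) / (k+1) = sum_{m>=1} x^m / m = -ln(1 - x).
So the coefficient of x^230 is 1/230 = 1/230.

1/230


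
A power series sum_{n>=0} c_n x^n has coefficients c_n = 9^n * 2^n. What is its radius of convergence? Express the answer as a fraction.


By the root test (Cauchy-Hadamard), the radius is R = 1 / limsup_n |c_n|^(1/n).
Here |c_n|^(1/n) = (9^n * 2^n)^(1/n) = 9 * 2 = 18 for all n.
So R = 1/18 = 1/18.

1/18


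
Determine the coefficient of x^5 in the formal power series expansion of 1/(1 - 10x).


The geometric series identity gives 1/(1 - c x) = sum_{k>=0} c^k x^k, so the coefficient of x^k is c^k.
Here c = 10 and k = 5.
Computing: 10^5 = 100000

100000


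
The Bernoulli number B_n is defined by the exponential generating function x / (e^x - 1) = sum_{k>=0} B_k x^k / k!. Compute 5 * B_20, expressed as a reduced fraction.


Bernoulli numbers can also be computed recursively via B_0 = 1 and sum_{j=0}^{m} C(m+1, j) B_j = 0 for m >= 1. Odd-index Bernoulli numbers vanish for k >= 3.
Computing B_20 = -174611/330, so 5 * B_20 = 5 * -174611/330 = -174611/66.

-174611/66


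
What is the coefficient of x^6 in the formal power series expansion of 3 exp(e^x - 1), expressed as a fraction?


exp(e^x - 1) is the exponential generating function for the Bell numbers Bell_k: exp(e^x - 1) = sum_{k>=0} Bell_k x^k / k!.
So the coefficient of x^6 in 3 exp(e^x - 1) is 3 Bell_6 / 6!.
Computing: Bell_6 = 203 and 6! = 720, giving
3 * 203/720 = 203/240.

203/240


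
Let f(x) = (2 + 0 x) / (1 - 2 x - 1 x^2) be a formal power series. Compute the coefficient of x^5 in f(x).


Write f(x) = sum_{k>=0} a_k x^k. Multiplying both sides by 1 - 2 x - 1 x^2 gives
(1 - 2 x - 1 x^2) sum_{k>=0} a_k x^k = 2 + 0 x.
Matching coefficients:
 x^0: a_0 = 2
 x^1: a_1 - 2 a_0 = 0  =>  a_1 = 2*2 + 0 = 4
 x^k (k >= 2): a_k = 2 a_{k-1} + 1 a_{k-2}.
Iterating: a_2 = 10, a_3 = 24, a_4 = 58, a_5 = 140.
So the coefficient of x^5 is 140.

140


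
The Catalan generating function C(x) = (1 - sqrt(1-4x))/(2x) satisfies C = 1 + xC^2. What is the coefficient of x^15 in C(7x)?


Substituting x -> 7x scales the n-th coefficient by 7^n, so [x^15] C(7x) = 7^15 * C_15.
C_15 = C(2*15, 15)/(16) = 155117520/16 = 9694845.
So 7^15 * 9694845 = 4747561509943 * 9694845 = 46026872966863343835.

46026872966863343835


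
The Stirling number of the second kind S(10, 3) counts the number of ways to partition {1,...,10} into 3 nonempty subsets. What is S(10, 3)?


Using the explicit formula S(n,k) = (1/k!) sum_{j=0}^{k} (-1)^(k-j) C(k,j) j^n:
S(10, 3) = 9330
Equivalently, S(n,k) is n! times the coefficient of x^n in the EGF (e^x - 1)^k / k!.

9330


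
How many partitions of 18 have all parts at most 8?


Using the generating function (1-x)^(-1)(1-x^2)^(-1)...(1-x^8)^(-1),
the coefficient of x^18 counts these restricted partitions.
Result = 288

288


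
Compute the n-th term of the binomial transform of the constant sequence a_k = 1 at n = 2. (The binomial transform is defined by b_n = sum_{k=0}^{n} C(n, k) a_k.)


With a_k = 1 for all k, b_n = sum_{k=0}^{n} C(n, k) = 2^n by the binomial theorem.
For n = 2: 2^2 = 4.

4


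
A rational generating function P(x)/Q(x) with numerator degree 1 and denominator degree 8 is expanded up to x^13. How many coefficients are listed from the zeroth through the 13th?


Expanding up to x^13 gives the coefficients for x^0, x^1, ..., x^13.
That is 13 + 1 = 14 coefficients in total.

14


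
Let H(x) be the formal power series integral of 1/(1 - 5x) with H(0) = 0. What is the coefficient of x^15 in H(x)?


1/(1 - 5x) = sum_{k>=0} 5^k x^k. Integrating termwise with H(0) = 0:
H(x) = sum_{k>=0} 5^k x^(k+1) / (k+1) = sum_{m>=1} 5^(m-1) x^m / m.
For m = 15: 5^14/15 = 6103515625/15 = 1220703125/3.

1220703125/3


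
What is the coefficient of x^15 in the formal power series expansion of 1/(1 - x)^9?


The negative binomial / multiset identity is
1/(1 - x)^r = sum_{k>=0} C(k + r - 1, r - 1) x^k.
Here r = 9 and k = 15, so the coefficient is
C(15 + 8, 8) = C(23, 8)
= 490314

490314


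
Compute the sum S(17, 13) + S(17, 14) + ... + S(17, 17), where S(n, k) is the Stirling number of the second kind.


By definition, S(n, k) counts partitions of an n-set into exactly k nonempty blocks.
Computing row n = 17 for k = 13..17:
S(17, k): 4910178, 249900, 7820, 136, 1
Sum = 5168035.

5168035


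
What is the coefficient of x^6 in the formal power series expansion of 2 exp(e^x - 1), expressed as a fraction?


exp(e^x - 1) is the exponential generating function for the Bell numbers Bell_k: exp(e^x - 1) = sum_{k>=0} Bell_k x^k / k!.
So the coefficient of x^6 in 2 exp(e^x - 1) is 2 Bell_6 / 6!.
Computing: Bell_6 = 203 and 6! = 720, giving
2 * 203/720 = 203/360.

203/360


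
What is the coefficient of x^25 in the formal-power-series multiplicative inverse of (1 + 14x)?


The inverse is 1/(1 + 14x). Apply the geometric identity 1/(1 - y) = sum_{k>=0} y^k with y = -14x:
1/(1 + 14x) = sum_{k>=0} (-14)^k x^k.
So the coefficient of x^25 is (-14)^25 = -44998795805848373114515226624.

-44998795805848373114515226624


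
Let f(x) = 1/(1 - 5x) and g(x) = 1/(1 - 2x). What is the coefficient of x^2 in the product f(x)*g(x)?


The coefficient of x^n in f*g is the Cauchy product: sum_{k=0}^{n} a^k * b^(n-k).
With a=5, b=2, n=2:
sum_{k=0}^{2} 5^k * 2^(2-k)
= 39

39


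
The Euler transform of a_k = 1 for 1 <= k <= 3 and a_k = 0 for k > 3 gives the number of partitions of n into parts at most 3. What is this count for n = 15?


Partitions of 15 into parts at most 3:
Using generating function (1-x)^(-1)(1-x^2)^(-1)(1-x^3)^(-1),
the coefficient of x^15 = 27

27


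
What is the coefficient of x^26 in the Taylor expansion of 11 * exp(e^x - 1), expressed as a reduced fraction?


exp(e^x - 1) = sum_{k>=0} Bell_k x^k / k!, where Bell_k is the k-th Bell number.
So the coefficient of x^26 is 11 * Bell_26 / 26!.
Computing: Bell_26 = 49631246523618756274 and 26! = 403291461126605635584000000, giving
11 * 49631246523618756274/403291461126605635584000000 = 1459742544812316361/1078319414777020416000000.

1459742544812316361/1078319414777020416000000


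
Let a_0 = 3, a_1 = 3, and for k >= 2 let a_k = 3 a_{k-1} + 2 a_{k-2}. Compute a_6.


Iterating the recurrence forward:
a_0 = 3
a_1 = 3
a_2 = 3*3 + 2*3 = 15
a_3 = 3*15 + 2*3 = 51
a_4 = 3*51 + 2*15 = 183
a_5 = 3*183 + 2*51 = 651
a_6 = 3*651 + 2*183 = 2319
So a_6 = 2319.

2319


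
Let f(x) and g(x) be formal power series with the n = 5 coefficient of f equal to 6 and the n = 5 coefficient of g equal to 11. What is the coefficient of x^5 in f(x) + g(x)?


Addition of formal power series is termwise.
The coefficient of x^5 in f + g = 6 + 11
= 17

17


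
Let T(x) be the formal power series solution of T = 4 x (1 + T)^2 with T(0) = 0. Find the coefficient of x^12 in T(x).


Apply the Lagrange inversion formula: if T = 4 x * phi(T) with phi(t) = (1 + t)^2, then [x^n] T = 4^n * (1/n) [t^(n-1)] phi(t)^n = 4^n * (1/n) [t^(n-1)] (1 + t)^(2n) = 4^n * (1/n) C(2n, n-1).
Using the identity C(2n, n-1) = C(2n, n) * n / (n+1), the unscaled factor equals C(2n, n) / (n+1) = C_n, the n-th Catalan number.
For n = 12: C_12 = C(24, 12) / 13 = 2704156/13 = 208012.
With the 4^12 = 16777216 factor, the coefficient is 16777216 * 208012 = 3489862254592.

3489862254592


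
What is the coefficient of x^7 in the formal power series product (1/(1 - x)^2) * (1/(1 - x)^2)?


Combine the factors: (1/(1 - x)^2) * (1/(1 - x)^2) = 1/(1 - x)^4.
Then use 1/(1 - x)^r = sum_{k>=0} C(k + r - 1, r - 1) x^k with r = 4 and k = 7:
C(10, 3) = 120.

120


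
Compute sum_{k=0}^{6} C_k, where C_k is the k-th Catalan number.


C_0 through C_6: 1, 1, 2, 5, 14, 42, 132
Sum = 1 + 1 + 2 + 5 + 14 + 42 + 132
= 197

197


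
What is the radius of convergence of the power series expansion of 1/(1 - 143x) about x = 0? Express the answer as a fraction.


Expanding 1/(1 - 143x) = sum_{k>=0} 143^k x^k, the series converges when |143x| < 1, i.e., |x| < 1/143.
So the radius of convergence is 1/143 = 1/143.

1/143


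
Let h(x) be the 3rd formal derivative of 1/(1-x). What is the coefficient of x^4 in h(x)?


Differentiating 3 times: d^3/dx^3 [1/(1-x)] = 3!/(1-x)^4.
The expansion 1/(1-x)^4 = sum_{k>=0} C(k+3, 3) x^k, so the coefficient of x^n in 3!/(1-x)^4 is 3! * C(n+3, 3).
For n = 4: 6 * C(7, 3) = 6 * 35 = 210

210


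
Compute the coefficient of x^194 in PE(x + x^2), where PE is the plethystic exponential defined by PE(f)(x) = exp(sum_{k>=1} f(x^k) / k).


With f(x) = x + x^2, the exponent is sum_{k>=1} (x^k + x^(2k)) / k = -ln(1 - x) - ln(1 - x^2). Exponentiating:
PE(x + x^2) = 1 / ((1 - x)(1 - x^2)).
This is the generating function for partitions of n into parts of size 1 or 2. The number of 2's can be any j in 0..97, and the rest are 1's, so
[x^194] = floor(194/2) + 1 = 98.

98


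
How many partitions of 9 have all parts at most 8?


Using the generating function (1-x)^(-1)(1-x^2)^(-1)...(1-x^8)^(-1),
the coefficient of x^9 counts these restricted partitions.
Result = 29

29


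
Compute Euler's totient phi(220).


phi(n) counts integers in [1, n] coprime to n. Using the multiplicative formula phi(n) = n * prod_{p | n} (1 - 1/p):
220 = 2^2 * 5 * 11, so
phi(220) = 220 * (1 - 1/2) * (1 - 1/5) * (1 - 1/11) = 80.

80


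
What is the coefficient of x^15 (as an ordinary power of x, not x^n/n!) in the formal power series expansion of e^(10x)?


The exponential series is e^y = sum_{k>=0} y^k / k!. Substituting y = 10x gives
e^(10x) = sum_{k>=0} 10^k x^k / k!.
So the coefficient of x^n is a^n/n! with a = 10, n = 15:
10^15 / 15! = 1000000000000000/1307674368000 = 3906250000/5108103

3906250000/5108103


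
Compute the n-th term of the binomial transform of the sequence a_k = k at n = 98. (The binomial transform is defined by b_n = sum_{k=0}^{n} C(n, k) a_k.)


With a_k = k, b_n = sum_{k=0}^{n} C(n, k) k. Using k * C(n, k) = n * C(n-1, k-1) gives b_n = n * sum_{k>=1} C(n-1, k-1) = n * 2^(n-1).
For n = 98: 98 * 2^97 = 98 * 158456325028528675187087900672 = 15528719852795810168334614265856.

15528719852795810168334614265856


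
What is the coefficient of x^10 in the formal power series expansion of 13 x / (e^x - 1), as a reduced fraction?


The exponential generating function for Bernoulli numbers is
x / (e^x - 1) = sum_{k>=0} B_k x^k / k!.
So the coefficient of x^10 in 13 x / (e^x - 1) is 13 B_10 / 10!.
Computing: B_10 = 5/66, 10! = 3628800, giving
13 * 5/66 / 3628800 = 13/47900160.

13/47900160
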